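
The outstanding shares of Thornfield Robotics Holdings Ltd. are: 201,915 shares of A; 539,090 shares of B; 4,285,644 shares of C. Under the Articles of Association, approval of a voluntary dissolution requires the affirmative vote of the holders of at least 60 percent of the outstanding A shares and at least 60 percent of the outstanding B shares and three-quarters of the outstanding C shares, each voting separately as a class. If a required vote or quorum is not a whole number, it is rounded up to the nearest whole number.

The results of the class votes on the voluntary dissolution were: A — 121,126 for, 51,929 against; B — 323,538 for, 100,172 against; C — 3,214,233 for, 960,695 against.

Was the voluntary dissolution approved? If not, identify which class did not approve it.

A: 3/5 of 201915 = 121149; 121,149 required, 121,126 in favor — not approved.
B: 3/5 of 539090 = 323454; 323,454 required, 323,538 in favor — approved.
C: 3/4 of 4285644 = 3214233; 3,214,233 required, 3,214,233 in favor — approved.

Not approved — the A shares did not give the required vote.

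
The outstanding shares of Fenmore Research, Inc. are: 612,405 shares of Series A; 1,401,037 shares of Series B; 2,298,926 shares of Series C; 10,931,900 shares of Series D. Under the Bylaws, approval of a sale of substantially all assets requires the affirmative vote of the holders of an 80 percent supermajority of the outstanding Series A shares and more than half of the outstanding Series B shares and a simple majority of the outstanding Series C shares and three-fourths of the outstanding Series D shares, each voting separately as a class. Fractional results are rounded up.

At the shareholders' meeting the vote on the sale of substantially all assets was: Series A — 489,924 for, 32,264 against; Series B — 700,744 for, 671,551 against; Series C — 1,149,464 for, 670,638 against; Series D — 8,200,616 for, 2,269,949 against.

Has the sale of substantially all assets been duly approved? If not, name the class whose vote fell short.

Series A: 4/5 of 612405 = 489924; 489,924 required, 489,924 in favor — approved.
Series B: a majority of 1401037 is 700519; 700,519 required, 700,744 in favor — approved.
Series C: a majority of 2298926 is 1149464; 1,149,464 required, 1,149,464 in favor — approved.
Series D: 3/4 of 10931900 = 8198925; 8,198,925 required, 8,200,616 in favor — approved.

Approved — every class gave the required vote.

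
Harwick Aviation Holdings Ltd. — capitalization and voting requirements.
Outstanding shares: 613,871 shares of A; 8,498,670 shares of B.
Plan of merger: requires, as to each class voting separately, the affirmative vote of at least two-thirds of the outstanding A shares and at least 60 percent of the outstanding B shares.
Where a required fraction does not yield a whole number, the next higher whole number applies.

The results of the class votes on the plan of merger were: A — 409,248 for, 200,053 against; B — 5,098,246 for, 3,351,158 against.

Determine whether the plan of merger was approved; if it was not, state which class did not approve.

A: 2/3 of 613871 = 409247.33, rounded up to 409248; 409,248 required, 409,248 in favor — approved.
B: 3/5 of 8498670 = 5099202; 5,099,202 required, 5,098,246 in favor — not approved.

Not approved — the B shares did not give the required vote.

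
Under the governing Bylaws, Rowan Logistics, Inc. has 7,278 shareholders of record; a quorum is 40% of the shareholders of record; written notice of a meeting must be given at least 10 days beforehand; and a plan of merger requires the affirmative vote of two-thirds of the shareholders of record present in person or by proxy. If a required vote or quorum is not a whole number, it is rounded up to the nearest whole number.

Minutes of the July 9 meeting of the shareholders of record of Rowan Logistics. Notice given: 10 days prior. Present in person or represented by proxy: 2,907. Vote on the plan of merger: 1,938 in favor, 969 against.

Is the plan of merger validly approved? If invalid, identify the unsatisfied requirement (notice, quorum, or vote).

Notice: 10 days given; 10 required. Satisfied.
Quorum: 40% of 7,278 = 2,911.20, rounded up to 2,912; 2,907 present. Not satisfied.
Vote: requires two-thirds of those present (2,907); 2/3 of 2907 = 1938, so 1,938 needed; 1,938 in favor. Satisfied.

Invalid — quorum requirement not satisfied.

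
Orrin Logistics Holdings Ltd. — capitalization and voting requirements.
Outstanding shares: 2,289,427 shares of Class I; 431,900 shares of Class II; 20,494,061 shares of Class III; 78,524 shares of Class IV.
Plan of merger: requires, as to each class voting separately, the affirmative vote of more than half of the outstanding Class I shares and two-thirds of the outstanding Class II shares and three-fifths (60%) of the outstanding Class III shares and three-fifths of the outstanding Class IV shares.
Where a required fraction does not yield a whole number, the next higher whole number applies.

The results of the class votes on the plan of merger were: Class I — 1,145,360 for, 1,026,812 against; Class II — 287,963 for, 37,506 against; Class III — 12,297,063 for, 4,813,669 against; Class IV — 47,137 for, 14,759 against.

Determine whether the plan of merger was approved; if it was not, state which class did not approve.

Class I: a majority of 2289427 is 1144714; 1,144,714 required, 1,145,360 in favor — approved.
Class II: 2/3 of 431900 = 287933.33, rounded up to 287934; 287,934 required, 287,963 in favor — approved.
Class III: 3/5 of 20494061 = 12296436.60, rounded up to 12296437; 12,296,437 required, 12,297,063 in favor — approved.
Class IV: 3/5 of 78524 = 47114.40, rounded up to 47115; 47,115 required, 47,137 in favor — approved.

Approved — every class gave the required vote.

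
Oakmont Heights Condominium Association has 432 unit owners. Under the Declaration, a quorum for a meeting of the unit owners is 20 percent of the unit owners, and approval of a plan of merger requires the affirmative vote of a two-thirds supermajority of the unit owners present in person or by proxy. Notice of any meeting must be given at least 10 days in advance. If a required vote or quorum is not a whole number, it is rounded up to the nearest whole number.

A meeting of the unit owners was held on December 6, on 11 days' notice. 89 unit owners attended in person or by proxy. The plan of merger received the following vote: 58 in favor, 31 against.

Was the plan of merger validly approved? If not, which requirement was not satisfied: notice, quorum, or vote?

Invalid — vote requirement not satisfied.

Notice: 11 days given; 10 required. Satisfied.
Quorum: 20% of 432 = 86.40, rounded up to 87; 89 present. Satisfied.
Vote: requires two-thirds of those present (89); 2/3 of 89 = 59.33, rounded up to 60, so 60 needed; 58 in favor. Not satisfied.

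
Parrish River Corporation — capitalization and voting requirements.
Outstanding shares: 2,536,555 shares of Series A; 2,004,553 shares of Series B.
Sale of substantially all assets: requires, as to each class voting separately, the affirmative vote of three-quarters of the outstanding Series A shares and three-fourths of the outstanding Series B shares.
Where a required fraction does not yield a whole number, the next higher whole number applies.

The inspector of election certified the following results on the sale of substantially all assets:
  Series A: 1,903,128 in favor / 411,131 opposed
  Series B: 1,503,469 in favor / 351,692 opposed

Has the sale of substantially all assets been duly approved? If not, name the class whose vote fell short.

Series A: 3/4 of 2536555 = 1902416.25, rounded up to 1902417; 1,902,417 required, 1,903,128 in favor — approved.
Series B: 3/4 of 2004553 = 1503414.75, rounded up to 1503415; 1,503,415 required, 1,503,469 in favor — approved.

Approved — every class gave the required vote.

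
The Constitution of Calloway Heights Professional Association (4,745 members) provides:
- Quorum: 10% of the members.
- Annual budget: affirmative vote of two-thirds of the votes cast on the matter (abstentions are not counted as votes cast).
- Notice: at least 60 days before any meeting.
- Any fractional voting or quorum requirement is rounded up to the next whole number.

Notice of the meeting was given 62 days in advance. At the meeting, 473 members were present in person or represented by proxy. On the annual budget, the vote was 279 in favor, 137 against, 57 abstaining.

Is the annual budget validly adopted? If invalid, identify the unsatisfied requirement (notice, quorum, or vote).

Notice: 62 days given; 60 required. Satisfied.
Quorum: 10% of 4,745 = 474.50, rounded up to 475; 473 present. Not satisfied.
Vote: requires two-thirds of the votes cast (473 − 57 abstaining = 416); 2/3 of 416 = 277.33, rounded up to 278, so 278 needed; 279 in favor. Satisfied.

Invalid — quorum requirement not satisfied.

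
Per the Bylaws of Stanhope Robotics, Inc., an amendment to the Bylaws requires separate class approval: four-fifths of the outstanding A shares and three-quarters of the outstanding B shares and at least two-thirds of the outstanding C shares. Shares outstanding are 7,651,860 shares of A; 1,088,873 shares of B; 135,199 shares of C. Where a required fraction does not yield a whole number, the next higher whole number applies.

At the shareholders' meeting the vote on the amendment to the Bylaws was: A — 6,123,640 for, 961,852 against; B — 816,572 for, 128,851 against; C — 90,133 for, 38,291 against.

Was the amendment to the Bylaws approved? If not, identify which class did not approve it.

Not approved — the B shares did not give the required vote.

A: 4/5 of 7651860 = 6121488; 6,121,488 required, 6,123,640 in favor — approved.
B: 3/4 of 1088873 = 816654.75, rounded up to 816655; 816,655 required, 816,572 in favor — not approved.
C: 2/3 of 135199 = 90132.67, rounded up to 90133; 90,133 required, 90,133 in favor — approved.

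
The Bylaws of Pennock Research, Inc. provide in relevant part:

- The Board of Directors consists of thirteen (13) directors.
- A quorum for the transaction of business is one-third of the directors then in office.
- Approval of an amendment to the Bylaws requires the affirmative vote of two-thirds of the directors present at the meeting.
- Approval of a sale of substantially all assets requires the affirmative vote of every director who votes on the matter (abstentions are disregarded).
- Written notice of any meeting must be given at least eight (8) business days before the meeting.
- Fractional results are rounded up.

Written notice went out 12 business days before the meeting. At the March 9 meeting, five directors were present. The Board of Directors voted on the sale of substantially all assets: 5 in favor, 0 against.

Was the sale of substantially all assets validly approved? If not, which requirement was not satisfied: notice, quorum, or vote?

Valid — all requirements satisfied.

Notice: 12 business days given; 8 required (12 ≥ 8). Satisfied.
Quorum: 5 present; quorum is 5. Satisfied.
Vote: the sale of substantially all assets requires the unanimous vote of the votes cast (5). Unanimous means all 5, so 5 affirmative votes are needed; 5 voted in favor. Satisfied.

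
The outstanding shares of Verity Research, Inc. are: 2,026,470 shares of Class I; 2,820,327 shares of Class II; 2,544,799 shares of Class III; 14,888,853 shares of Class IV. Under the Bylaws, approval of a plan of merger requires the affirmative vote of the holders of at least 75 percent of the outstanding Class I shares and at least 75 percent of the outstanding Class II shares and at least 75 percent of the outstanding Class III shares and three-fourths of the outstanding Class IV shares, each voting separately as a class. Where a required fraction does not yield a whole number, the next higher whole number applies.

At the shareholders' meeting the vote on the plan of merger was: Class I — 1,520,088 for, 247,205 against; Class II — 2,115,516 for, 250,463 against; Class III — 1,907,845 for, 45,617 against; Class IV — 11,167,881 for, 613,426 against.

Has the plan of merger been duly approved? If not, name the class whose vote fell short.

Class I: 3/4 of 2026470 = 1519852.50, rounded up to 1519853; 1,519,853 required, 1,520,088 in favor — approved.
Class II: 3/4 of 2820327 = 2115245.25, rounded up to 2115246; 2,115,246 required, 2,115,516 in favor — approved.
Class III: 3/4 of 2544799 = 1908599.25, rounded up to 1908600; 1,908,600 required, 1,907,845 in favor — not approved.
Class IV: 3/4 of 14888853 = 11166639.75, rounded up to 11166640; 11,166,640 required, 11,167,881 in favor — approved.

Not approved — the Class III shares did not give the required vote.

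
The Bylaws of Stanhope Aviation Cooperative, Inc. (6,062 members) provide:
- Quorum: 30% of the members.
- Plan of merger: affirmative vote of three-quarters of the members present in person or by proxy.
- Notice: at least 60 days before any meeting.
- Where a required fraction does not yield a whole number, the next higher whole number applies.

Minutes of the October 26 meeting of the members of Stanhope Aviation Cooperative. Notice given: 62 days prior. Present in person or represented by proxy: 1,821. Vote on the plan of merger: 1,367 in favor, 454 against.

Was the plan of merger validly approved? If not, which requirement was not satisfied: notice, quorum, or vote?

Notice: 62 days given; 60 required. Satisfied.
Quorum: 30% of 6,062 = 1,818.60, rounded up to 1,819; 1,821 present. Satisfied.
Vote: requires three-fourths of those present (1,821); 3/4 of 1821 = 1365.75, rounded up to 1366, so 1,366 needed; 1,367 in favor. Satisfied.

Valid — all requirements satisfied.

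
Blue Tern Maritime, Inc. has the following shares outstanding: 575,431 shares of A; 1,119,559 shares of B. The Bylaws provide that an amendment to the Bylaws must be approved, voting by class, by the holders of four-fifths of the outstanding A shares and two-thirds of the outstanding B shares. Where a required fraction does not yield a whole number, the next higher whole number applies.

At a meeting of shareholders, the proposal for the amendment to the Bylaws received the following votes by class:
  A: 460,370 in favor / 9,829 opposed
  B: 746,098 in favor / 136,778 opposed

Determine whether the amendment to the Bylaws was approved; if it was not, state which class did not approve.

Not approved — the B shares did not give the required vote.

A: 4/5 of 575431 = 460344.80, rounded up to 460345; 460,345 required, 460,370 in favor — approved.
B: 2/3 of 1119559 = 746372.67, rounded up to 746373; 746,373 required, 746,098 in favor — not approved.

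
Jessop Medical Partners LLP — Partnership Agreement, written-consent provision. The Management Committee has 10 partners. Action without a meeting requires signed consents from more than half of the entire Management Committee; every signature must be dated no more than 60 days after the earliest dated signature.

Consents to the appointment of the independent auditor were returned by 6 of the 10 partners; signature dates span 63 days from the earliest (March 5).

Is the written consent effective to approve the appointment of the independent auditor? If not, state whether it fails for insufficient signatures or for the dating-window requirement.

Not effective — dating-window requirement not satisfied.

Signatures required: more than half of 10 — a majority of 10 is 6, so 6 needed; 6 signed. Sufficient.
Dating window: the latest signature is 63 days after the earliest; the limit is 60 days. Outside the window.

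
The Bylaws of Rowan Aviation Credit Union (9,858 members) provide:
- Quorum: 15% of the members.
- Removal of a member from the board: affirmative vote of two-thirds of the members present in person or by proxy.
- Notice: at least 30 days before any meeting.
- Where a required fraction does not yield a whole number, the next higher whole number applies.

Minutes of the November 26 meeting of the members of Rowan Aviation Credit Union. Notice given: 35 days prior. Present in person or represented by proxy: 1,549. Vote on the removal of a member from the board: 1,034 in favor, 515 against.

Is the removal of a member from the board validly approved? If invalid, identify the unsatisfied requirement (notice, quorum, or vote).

Valid — all requirements satisfied.

Notice: 35 days given; 30 required. Satisfied.
Quorum: 15% of 9,858 = 1,478.70, rounded up to 1,479; 1,549 present. Satisfied.
Vote: requires two-thirds of those present (1,549); 2/3 of 1549 = 1032.67, rounded up to 1033, so 1,033 needed; 1,034 in favor. Satisfied.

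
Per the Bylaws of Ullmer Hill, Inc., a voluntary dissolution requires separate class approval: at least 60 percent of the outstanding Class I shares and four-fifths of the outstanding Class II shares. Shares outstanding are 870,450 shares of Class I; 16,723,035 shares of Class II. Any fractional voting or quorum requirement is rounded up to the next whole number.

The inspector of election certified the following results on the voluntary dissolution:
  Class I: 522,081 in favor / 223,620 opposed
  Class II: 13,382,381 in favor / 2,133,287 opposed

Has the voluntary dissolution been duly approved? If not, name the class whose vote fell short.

Not approved — the Class I shares did not give the required vote.

Class I: 3/5 of 870450 = 522270; 522,270 required, 522,081 in favor — not approved.
Class II: 4/5 of 16723035 = 13378428; 13,378,428 required, 13,382,381 in favor — approved.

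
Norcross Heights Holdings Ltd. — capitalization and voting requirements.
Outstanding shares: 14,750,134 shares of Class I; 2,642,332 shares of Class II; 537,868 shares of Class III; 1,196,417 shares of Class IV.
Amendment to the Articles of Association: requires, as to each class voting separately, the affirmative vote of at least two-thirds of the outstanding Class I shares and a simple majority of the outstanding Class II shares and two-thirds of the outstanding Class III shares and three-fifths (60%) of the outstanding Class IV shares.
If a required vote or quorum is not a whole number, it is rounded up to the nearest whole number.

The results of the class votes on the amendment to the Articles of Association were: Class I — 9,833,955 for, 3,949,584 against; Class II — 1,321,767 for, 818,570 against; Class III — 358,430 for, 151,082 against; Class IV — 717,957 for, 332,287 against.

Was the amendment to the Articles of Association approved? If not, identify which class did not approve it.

Class I: 2/3 of 14750134 = 9833422.67, rounded up to 9833423; 9,833,423 required, 9,833,955 in favor — approved.
Class II: a majority of 2642332 is 1321167; 1,321,167 required, 1,321,767 in favor — approved.
Class III: 2/3 of 537868 = 358578.67, rounded up to 358579; 358,579 required, 358,430 in favor — not approved.
Class IV: 3/5 of 1196417 = 717850.20, rounded up to 717851; 717,851 required, 717,957 in favor — approved.

Not approved — the Class III shares did not give the required vote.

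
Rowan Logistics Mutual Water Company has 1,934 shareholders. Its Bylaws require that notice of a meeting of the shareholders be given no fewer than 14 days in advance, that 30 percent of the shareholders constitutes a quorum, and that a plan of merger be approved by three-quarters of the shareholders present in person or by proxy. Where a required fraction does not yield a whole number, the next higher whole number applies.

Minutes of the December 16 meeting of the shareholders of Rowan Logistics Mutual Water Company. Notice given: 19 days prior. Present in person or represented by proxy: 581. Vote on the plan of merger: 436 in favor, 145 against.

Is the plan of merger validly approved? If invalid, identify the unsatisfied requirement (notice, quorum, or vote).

Valid — all requirements satisfied.

Notice: 19 days given; 14 required. Satisfied.
Quorum: 30% of 1,934 = 580.20, rounded up to 581; 581 present. Satisfied.
Vote: requires three-fourths of those present (581); 3/4 of 581 = 435.75, rounded up to 436, so 436 needed; 436 in favor. Satisfied.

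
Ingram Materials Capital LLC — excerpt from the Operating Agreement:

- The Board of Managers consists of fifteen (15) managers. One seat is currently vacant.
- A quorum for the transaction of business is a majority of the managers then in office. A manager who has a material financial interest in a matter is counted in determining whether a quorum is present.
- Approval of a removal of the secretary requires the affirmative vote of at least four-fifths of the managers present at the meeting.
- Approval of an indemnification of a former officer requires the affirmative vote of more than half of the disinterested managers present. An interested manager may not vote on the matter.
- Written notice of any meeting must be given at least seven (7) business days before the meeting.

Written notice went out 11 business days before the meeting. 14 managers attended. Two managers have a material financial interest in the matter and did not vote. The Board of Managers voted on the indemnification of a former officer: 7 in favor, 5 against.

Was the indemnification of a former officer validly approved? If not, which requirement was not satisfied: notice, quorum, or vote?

Notice: 11 business days given; 7 required (11 ≥ 7). Satisfied.
Quorum: 14 present (interested managers count toward quorum); quorum is 8. Satisfied.
Vote: the indemnification of a former officer requires a majority of the disinterested managers present (14 − 2 = 12). A majority of 12 is 7, so 7 affirmative votes are needed; 7 voted in favor. Satisfied.

Valid — all requirements satisfied.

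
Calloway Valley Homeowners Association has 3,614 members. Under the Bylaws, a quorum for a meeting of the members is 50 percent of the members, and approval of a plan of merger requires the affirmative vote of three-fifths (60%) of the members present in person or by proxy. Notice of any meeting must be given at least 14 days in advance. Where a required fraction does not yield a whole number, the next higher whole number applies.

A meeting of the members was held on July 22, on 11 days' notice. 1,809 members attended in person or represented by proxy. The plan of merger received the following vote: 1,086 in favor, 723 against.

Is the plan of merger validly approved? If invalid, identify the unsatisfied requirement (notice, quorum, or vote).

Notice: 11 days given; 14 required. Not satisfied.
Quorum: 50% of 3,614 = 1,807; 1,809 present. Satisfied.
Vote: requires three-fifths of those present (1,809); 3/5 of 1809 = 1085.40, rounded up to 1086, so 1,086 needed; 1,086 in favor. Satisfied.

Invalid — notice requirement not satisfied.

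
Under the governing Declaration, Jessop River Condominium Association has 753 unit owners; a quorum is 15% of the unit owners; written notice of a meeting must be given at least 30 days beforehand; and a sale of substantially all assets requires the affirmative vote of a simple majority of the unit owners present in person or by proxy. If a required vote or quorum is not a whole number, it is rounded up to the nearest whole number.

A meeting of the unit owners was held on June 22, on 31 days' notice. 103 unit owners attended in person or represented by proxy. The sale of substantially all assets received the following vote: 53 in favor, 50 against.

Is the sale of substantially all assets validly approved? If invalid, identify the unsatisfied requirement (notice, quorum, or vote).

Invalid — quorum requirement not satisfied.

Notice: 31 days given; 30 required. Satisfied.
Quorum: 15% of 753 = 112.95, rounded up to 113; 103 present. Not satisfied.
Vote: requires a majority of those present (103); a majority of 103 is 52, so 52 needed; 53 in favor. Satisfied.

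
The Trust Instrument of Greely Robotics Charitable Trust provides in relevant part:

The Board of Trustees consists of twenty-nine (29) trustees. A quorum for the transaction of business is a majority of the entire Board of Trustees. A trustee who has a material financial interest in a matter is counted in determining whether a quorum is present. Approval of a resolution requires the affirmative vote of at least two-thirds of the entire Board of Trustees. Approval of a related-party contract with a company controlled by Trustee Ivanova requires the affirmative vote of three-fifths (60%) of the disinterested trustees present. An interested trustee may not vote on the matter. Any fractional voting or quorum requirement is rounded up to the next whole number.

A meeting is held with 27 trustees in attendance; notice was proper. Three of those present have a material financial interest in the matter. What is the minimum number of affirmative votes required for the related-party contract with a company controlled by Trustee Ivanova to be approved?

15

The related-party contract with a company controlled by Trustee Ivanova requires three-fifths of the disinterested trustees present (27 − 3 = 24).
3/5 of 24 = 14.40, rounded up to 15.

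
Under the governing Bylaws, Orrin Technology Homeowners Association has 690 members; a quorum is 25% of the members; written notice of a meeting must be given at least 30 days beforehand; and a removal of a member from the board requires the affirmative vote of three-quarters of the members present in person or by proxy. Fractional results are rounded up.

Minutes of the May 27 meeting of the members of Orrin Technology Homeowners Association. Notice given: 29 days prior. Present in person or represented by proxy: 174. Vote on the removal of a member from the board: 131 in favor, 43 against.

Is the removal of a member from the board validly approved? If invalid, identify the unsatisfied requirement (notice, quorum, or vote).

Notice: 29 days given; 30 required. Not satisfied.
Quorum: 25% of 690 = 172.50, rounded up to 173; 174 present. Satisfied.
Vote: requires three-fourths of those present (174); 3/4 of 174 = 130.50, rounded up to 131, so 131 needed; 131 in favor. Satisfied.

Invalid — notice requirement not satisfied.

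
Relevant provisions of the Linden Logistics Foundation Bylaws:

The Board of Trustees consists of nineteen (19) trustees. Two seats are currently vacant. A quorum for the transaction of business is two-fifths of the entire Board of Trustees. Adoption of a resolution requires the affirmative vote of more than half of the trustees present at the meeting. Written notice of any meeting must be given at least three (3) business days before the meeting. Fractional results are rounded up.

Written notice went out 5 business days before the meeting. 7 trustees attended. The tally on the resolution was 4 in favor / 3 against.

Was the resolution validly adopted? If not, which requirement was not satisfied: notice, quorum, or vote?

Notice: 5 business days given; 3 required (5 ≥ 3). Satisfied.
Quorum: 7 present; quorum is 8. Not satisfied.
Vote: the resolution requires a majority of the trustees present (7). A majority of 7 is 4, so 4 affirmative votes are needed; 4 voted in favor. Satisfied. (Moot — without a quorum no business can be validly transacted.)

Invalid — quorum requirement not satisfied.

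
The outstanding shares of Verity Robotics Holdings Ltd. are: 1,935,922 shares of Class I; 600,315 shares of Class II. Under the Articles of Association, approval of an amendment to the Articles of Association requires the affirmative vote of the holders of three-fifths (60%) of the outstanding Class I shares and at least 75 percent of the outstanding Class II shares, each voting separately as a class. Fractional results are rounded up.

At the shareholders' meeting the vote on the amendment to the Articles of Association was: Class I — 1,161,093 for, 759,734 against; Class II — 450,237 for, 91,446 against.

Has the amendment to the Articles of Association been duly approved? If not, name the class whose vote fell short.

Class I: 3/5 of 1935922 = 1161553.20, rounded up to 1161554; 1,161,554 required, 1,161,093 in favor — not approved.
Class II: 3/4 of 600315 = 450236.25, rounded up to 450237; 450,237 required, 450,237 in favor — approved.

Not approved — the Class I shares did not give the required vote.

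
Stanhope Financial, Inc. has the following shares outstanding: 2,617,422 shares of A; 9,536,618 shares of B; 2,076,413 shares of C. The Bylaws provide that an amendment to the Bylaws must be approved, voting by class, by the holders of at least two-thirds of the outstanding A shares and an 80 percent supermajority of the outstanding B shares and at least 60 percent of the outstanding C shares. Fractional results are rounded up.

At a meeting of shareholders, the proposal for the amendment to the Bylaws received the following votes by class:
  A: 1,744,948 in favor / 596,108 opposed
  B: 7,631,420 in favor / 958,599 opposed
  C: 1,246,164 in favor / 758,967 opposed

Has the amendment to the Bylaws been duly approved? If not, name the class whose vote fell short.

A: 2/3 of 2617422 = 1744948; 1,744,948 required, 1,744,948 in favor — approved.
B: 4/5 of 9536618 = 7629294.40, rounded up to 7629295; 7,629,295 required, 7,631,420 in favor — approved.
C: 3/5 of 2076413 = 1245847.80, rounded up to 1245848; 1,245,848 required, 1,246,164 in favor — approved.

Approved — every class gave the required vote.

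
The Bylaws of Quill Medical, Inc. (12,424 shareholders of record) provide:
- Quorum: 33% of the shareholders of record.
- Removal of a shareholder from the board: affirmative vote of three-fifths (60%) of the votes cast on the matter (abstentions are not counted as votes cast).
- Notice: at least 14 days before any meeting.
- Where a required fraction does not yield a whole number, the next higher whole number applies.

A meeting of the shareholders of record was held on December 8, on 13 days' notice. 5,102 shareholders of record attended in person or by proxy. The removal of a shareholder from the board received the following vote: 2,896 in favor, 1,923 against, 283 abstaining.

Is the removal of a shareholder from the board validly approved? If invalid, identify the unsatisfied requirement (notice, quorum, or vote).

Notice: 13 days given; 14 required. Not satisfied.
Quorum: 33% of 12,424 = 4,099.92, rounded up to 4,100; 5,102 present. Satisfied.
Vote: requires three-fifths of the votes cast (5,102 − 283 abstaining = 4,819); 3/5 of 4819 = 2891.40, rounded up to 2892, so 2,892 needed; 2,896 in favor. Satisfied.

Invalid — notice requirement not satisfied.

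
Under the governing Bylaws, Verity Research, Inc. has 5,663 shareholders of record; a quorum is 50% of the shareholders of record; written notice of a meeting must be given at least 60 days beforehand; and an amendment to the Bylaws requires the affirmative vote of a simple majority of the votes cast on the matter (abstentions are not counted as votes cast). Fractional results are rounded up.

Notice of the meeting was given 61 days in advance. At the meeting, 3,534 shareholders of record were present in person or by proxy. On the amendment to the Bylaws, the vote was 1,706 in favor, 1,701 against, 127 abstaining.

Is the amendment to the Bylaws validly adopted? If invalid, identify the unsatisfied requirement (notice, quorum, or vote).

Valid — all requirements satisfied.

Notice: 61 days given; 60 required. Satisfied.
Quorum: 50% of 5,663 = 2,831.50, rounded up to 2,832; 3,534 present. Satisfied.
Vote: requires a majority of the votes cast (3,534 − 127 abstaining = 3,407); a majority of 3407 is 1704, so 1,704 needed; 1,706 in favor. Satisfied.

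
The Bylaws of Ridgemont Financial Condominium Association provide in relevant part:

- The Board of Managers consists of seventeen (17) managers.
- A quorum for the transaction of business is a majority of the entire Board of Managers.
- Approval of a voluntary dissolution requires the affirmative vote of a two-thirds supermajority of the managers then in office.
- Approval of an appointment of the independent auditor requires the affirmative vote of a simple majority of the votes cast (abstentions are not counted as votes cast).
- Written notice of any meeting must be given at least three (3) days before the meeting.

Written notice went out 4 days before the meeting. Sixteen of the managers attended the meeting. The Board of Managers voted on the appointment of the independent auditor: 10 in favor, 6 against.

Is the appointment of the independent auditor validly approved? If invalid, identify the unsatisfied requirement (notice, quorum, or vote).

Notice: 4 days given; 3 required (4 ≥ 3). Satisfied.
Quorum: 16 present; quorum is 9. Satisfied.
Vote: the appointment of the independent auditor requires a majority of the votes cast (16). A majority of 16 is 9, so 9 affirmative votes are needed; 10 voted in favor. Satisfied.

Valid — all requirements satisfied.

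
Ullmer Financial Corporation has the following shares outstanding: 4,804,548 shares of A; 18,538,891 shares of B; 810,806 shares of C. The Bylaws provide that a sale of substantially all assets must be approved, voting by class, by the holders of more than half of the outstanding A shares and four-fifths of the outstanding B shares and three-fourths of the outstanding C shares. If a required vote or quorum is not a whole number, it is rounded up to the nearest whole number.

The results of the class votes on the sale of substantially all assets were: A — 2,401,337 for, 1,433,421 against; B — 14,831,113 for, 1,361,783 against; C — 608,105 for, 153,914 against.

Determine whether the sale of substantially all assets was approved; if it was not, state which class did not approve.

A: a majority of 4804548 is 2402275; 2,402,275 required, 2,401,337 in favor — not approved.
B: 4/5 of 18538891 = 14831112.80, rounded up to 14831113; 14,831,113 required, 14,831,113 in favor — approved.
C: 3/4 of 810806 = 608104.50, rounded up to 608105; 608,105 required, 608,105 in favor — approved.

Not approved — the A shares did not give the required vote.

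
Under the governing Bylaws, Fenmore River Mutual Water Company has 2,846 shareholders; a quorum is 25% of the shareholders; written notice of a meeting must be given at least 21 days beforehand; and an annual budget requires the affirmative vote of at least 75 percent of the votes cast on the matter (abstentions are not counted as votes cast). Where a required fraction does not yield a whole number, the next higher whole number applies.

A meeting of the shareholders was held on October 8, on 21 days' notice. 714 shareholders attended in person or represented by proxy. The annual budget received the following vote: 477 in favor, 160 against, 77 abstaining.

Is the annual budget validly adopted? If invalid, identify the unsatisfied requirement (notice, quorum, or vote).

Notice: 21 days given; 21 required. Satisfied.
Quorum: 25% of 2,846 = 711.50, rounded up to 712; 714 present. Satisfied.
Vote: requires three-fourths of the votes cast (714 − 77 abstaining = 637); 3/4 of 637 = 477.75, rounded up to 478, so 478 needed; 477 in favor. Not satisfied.

Invalid — vote requirement not satisfied.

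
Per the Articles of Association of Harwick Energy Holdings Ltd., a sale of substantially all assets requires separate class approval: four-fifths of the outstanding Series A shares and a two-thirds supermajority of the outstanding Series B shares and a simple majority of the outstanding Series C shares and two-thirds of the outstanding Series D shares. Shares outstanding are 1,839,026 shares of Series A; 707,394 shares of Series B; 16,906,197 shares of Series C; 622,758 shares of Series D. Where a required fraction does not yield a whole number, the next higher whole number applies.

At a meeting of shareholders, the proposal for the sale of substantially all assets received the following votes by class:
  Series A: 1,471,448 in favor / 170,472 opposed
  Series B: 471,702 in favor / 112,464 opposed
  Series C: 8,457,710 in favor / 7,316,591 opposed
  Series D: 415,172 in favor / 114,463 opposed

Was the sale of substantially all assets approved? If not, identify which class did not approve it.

Approved — every class gave the required vote.

Series A: 4/5 of 1839026 = 1471220.80, rounded up to 1471221; 1,471,221 required, 1,471,448 in favor — approved.
Series B: 2/3 of 707394 = 471596; 471,596 required, 471,702 in favor — approved.
Series C: a majority of 16906197 is 8453099; 8,453,099 required, 8,457,710 in favor — approved.
Series D: 2/3 of 622758 = 415172; 415,172 required, 415,172 in favor — approved.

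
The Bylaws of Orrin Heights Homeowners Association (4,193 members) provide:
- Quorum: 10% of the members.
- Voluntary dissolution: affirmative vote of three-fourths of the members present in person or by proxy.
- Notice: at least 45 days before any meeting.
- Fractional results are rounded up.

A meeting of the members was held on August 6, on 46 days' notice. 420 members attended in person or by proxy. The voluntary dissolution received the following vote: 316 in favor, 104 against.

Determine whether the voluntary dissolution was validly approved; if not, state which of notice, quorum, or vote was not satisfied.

Valid — all requirements satisfied.

Notice: 46 days given; 45 required. Satisfied.
Quorum: 10% of 4,193 = 419.30, rounded up to 420; 420 present. Satisfied.
Vote: requires three-fourths of those present (420); 3/4 of 420 = 315, so 315 needed; 316 in favor. Satisfied.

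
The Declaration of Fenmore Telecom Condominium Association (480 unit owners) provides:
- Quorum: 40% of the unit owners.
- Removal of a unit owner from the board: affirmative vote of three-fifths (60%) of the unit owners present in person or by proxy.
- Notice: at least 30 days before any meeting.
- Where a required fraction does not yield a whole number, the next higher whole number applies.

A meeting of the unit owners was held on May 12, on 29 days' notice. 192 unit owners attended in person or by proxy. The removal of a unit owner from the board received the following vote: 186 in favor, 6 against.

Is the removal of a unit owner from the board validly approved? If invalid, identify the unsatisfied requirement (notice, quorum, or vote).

Invalid — notice requirement not satisfied.

Notice: 29 days given; 30 required. Not satisfied.
Quorum: 40% of 480 = 192; 192 present. Satisfied.
Vote: requires three-fifths of those present (192); 3/5 of 192 = 115.20, rounded up to 116, so 116 needed; 186 in favor. Satisfied.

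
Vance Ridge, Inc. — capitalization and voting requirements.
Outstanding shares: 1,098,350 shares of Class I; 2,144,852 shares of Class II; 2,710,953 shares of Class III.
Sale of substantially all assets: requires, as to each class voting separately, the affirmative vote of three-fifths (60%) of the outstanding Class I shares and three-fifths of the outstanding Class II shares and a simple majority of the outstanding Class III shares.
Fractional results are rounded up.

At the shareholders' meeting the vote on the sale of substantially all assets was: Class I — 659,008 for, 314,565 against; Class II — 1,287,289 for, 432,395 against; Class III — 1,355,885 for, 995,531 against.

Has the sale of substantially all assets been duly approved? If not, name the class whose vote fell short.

Class I: 3/5 of 1098350 = 659010; 659,010 required, 659,008 in favor — not approved.
Class II: 3/5 of 2144852 = 1286911.20, rounded up to 1286912; 1,286,912 required, 1,287,289 in favor — approved.
Class III: a majority of 2710953 is 1355477; 1,355,477 required, 1,355,885 in favor — approved.

Not approved — the Class I shares did not give the required vote.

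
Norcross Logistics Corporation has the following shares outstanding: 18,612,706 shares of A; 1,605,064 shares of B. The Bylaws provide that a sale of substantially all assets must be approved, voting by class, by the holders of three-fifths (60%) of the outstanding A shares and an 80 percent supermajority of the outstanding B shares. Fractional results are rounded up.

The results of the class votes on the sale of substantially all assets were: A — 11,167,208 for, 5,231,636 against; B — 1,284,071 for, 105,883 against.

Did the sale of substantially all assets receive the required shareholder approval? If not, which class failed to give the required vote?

Not approved — the A shares did not give the required vote.

A: 3/5 of 18612706 = 11167623.60, rounded up to 11167624; 11,167,624 required, 11,167,208 in favor — not approved.
B: 4/5 of 1605064 = 1284051.20, rounded up to 1284052; 1,284,052 required, 1,284,071 in favor — approved.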